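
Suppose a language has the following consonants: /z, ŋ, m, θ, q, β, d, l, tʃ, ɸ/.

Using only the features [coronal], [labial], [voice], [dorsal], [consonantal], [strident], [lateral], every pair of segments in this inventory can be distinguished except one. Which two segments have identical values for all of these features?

β, m

On the given features, /β/ and /m/ have an identical profile: [−coronal], [+labial], [+voice], [−dorsal], [+consonantal], [−strident], [−lateral]. No other two segments in the inventory coincide on all 7 features. (They do differ in [sonorant], [nasal] and [continuant], which are not among the given features.)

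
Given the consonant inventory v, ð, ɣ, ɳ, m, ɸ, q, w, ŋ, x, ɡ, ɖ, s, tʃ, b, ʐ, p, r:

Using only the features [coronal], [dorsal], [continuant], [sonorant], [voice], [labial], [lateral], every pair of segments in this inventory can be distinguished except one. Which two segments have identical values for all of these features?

/ʐ/ (voiced retroflex fricative) and /ð/ (voiced dental fricative) are both [+coronal], [−dorsal], [+continuant], [−sonorant], [+voice], [−labial], [−lateral], so none of the listed features separates them. (They do differ in [strident], [anterior] and [distributed], which are not among the given features.) Every other pair in the inventory differs on at least one listed feature.

ʐ, ð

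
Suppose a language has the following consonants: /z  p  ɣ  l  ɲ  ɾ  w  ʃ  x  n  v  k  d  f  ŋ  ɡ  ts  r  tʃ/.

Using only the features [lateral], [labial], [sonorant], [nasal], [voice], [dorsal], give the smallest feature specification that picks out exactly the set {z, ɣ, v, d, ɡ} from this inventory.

[−sonorant, +voice]

Every target segment is [−sonorant], [+voice]; each remaining inventory member fails at least one of these. Each conjunct is needed — [+voice] alone would also admit /l, ɲ, ɾ, w, …/; [−sonorant] alone would also admit /p, ʃ, x, k, …/ — and no other single listed feature has exactly this extension, so two is the minimum.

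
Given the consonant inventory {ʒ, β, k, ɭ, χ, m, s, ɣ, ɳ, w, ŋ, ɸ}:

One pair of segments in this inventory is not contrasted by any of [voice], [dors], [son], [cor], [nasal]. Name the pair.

χ, k

/χ/ (voiceless uvular fricative) and /k/ (voiceless velar stop) are both [-voice], [+dorsal], [-sonorant], [-coronal], [-nasal], so none of the listed features separates them. (They do differ in [continuant] and [high], which are not among the given features.) Every other pair in the inventory differs on at least one listed feature.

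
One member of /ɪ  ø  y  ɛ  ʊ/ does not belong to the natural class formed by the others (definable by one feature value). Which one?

/y, ɪ, ɛ, ø/ are all [-back], but /ʊ/ (high back rounded lax vowel) is [+back]. No other single segment can be removed to leave a set sharing one feature value that the removed segment lacks, so /ʊ/ is the odd one out.

ʊ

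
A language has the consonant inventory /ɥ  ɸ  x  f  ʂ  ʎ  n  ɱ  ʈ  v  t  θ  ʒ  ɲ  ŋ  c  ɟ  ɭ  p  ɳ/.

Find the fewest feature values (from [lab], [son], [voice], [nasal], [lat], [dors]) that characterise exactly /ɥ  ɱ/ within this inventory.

[+son, +lab]

The class [+sonorant], [+labial] has exactly /ɥ, ɱ/ as its extension in this inventory. No smaller conjunction from the listed features achieves this: [+labial] alone would also admit /ɸ, f, v, p/; [+sonorant] alone would also admit /ʎ, n, ɲ, ŋ, …/; and checking the remaining single features turns up none with this extension.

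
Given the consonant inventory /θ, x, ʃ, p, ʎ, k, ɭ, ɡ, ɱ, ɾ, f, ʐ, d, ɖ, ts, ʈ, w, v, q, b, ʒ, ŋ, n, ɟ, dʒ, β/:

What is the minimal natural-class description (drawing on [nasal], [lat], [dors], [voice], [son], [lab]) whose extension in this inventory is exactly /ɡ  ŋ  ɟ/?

The class [+voice], [−lateral], [−labial], [+dorsal] has exactly /ɡ, ŋ, ɟ/ as its extension in this inventory. No smaller conjunction from the listed features achieves this: [−lateral, −labial, +dorsal] alone would also admit /x, k, q/; [+voice, −labial, +dorsal] alone would also admit /ʎ/; [+voice, −lateral, +dorsal] alone would also admit /w/; [+voice, −lateral, −labial] alone would also admit /ɾ, ʐ, d, ɖ, …/; and checking the remaining three-feature bundles turns up none with this extension.

[+voice, −lat, −lab, +dors]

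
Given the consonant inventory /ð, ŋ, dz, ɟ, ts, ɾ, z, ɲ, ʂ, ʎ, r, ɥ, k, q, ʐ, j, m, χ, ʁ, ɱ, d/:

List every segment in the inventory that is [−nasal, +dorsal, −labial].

Eliminate segments failing any feature: /ð, dz, ts, ɾ, z, ʂ, r, ʐ, d/ are [−dorsal]; /ŋ, ɲ, m, ɱ/ are [+nasal]; /ɥ/ is [+labial]. The remaining /ɟ, ʎ, k, q, j, χ, ʁ/ satisfy [−nasal], [+dorsal], [−labial].

ɟ, ʎ, k, q, j, χ, ʁ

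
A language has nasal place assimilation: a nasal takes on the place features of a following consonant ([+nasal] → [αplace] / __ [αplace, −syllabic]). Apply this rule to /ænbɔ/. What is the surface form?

In /ænbɔ/, the nasal /n/ precedes /b/, which is [+labial]. The nasal assimilates in place, becoming the [+labial] nasal /m/. The surface form is [æmbɔ].

[æmbɔ]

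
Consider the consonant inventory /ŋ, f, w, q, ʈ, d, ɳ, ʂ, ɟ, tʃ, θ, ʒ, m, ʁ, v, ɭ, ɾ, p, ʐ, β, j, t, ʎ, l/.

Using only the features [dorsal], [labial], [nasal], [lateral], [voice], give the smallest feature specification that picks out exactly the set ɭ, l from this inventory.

[+lateral, −dorsal]

Every target segment is [+lateral], [−dorsal]; each remaining inventory member fails at least one of these. Each conjunct is needed — [−dorsal] alone would also admit /f, ʈ, d, ɳ, …/; [+lateral] alone would also admit /ʎ/ — and no other single listed feature has exactly this extension, so two is the minimum.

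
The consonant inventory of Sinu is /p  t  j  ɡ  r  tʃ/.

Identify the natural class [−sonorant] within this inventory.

The feature [sonorant] marks segments produced without turbulent airflow (nasals, liquids, glides, vowels). In this inventory /p, t, ɡ, tʃ/ lack that property, so they are [−sonorant]; /j, r/ are [+sonorant].

p, t, ɡ, tʃ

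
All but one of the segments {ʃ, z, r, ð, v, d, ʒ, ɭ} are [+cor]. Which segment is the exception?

v

Every segment except /v/ is [+coronal]. /v/ (voiced labiodental fricative) is [−coronal], so it is the exception.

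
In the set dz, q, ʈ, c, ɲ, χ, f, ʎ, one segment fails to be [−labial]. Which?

/χ, dz, ʈ, c, ɲ, q, ʎ/ are all [−labial]; /f/ (voiceless labiodental fricative) is [+labial].

f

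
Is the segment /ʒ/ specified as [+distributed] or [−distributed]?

[+distributed]

/ʒ/ is the voiced postalveolar fricative, hence [+distributed].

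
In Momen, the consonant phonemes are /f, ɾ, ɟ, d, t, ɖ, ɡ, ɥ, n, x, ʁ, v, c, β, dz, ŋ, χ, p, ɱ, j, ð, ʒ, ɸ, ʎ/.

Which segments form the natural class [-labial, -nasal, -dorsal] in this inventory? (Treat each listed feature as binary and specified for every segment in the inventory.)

Checking each segment against [-labial], [-nasal], [-dorsal]: /ɾ/ (alveolar tap), /d/ (voiced alveolar stop), /t/ (voiceless alveolar stop), /ɖ/ (voiced retroflex stop), /dz/ (voiced alveolar affricate), /ð/ (voiced dental fricative), among others, satisfy every feature; every other segment in the inventory fails at least one.

ɾ, d, t, ɖ, dz, ð, ʒ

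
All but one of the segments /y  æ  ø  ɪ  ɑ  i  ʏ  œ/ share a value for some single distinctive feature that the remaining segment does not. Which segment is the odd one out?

[back] groups all but one: /ɪ, y, ʏ, œ, ø, i, æ/ share [−back] while /ɑ/ (low back unrounded vowel) alone is [+back]. Removing any other segment would not leave a single-feature class that excludes it.

ɑ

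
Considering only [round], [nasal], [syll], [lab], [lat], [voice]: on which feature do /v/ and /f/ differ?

/v/ (voiced labiodental fricative) and /f/ (voiceless labiodental fricative) agree on [−round], [−nasal], [−syllabic], [+labial], [−lateral]. They differ on [voice] (/v/ [+], /f/ [−]).

[voice]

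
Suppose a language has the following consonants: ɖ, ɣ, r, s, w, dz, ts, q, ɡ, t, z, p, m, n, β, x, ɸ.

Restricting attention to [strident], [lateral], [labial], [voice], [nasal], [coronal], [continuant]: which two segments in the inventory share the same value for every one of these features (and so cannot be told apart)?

w, β

On the given features, /w/ and /β/ have an identical profile: [−strident], [−lateral], [+labial], [+voice], [−nasal], [−coronal], [+continuant]. No other two segments in the inventory coincide on all 7 features. (They do differ in [sonorant], [round] and [dorsal], which are not among the given features.)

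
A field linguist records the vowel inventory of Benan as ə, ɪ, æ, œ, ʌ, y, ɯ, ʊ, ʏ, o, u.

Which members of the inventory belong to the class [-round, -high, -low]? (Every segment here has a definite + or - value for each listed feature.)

ə, ʌ

Checking each segment against [-round], [-high], [-low]: /ə/ (mid central vowel (schwa)), /ʌ/ (mid back unrounded lax vowel) satisfy every feature; every other segment in the inventory fails at least one.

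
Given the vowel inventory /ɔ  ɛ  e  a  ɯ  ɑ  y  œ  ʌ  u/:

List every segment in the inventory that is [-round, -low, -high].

The [-round] segments are /ɛ, e, a, ɯ, ɑ, ʌ/.
Then [-low] gives /ɛ, e, ɯ, ʌ/.
Then [-high] leaves /ɛ, e, ʌ/.

ɛ, e, ʌ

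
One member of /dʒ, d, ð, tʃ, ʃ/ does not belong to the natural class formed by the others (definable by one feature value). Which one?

The remaining segments after removing /d/ share [+distributed]; /d/ (voiced alveolar stop) is [-distributed]. For every other candidate removal, the leftover set fails to share any single feature value that the removed segment lacks.

d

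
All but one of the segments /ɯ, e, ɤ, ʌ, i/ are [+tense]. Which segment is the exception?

ʌ

Every segment except /ʌ/ is [+tense]. /ʌ/ (mid back unrounded lax vowel) is [−tense], so it is the exception.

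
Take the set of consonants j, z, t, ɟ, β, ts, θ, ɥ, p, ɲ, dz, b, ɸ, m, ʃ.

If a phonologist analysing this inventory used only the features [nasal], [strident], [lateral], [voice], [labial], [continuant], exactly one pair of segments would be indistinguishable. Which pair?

/ɥ/ (labial-palatal glide) and /β/ (voiced bilabial fricative) are both [−nasal], [−strident], [−lateral], [+voice], [+labial], [+continuant], so none of the listed features separates them. (They do differ in [sonorant], [round] and [dorsal], which are not among the given features.) Every other pair in the inventory differs on at least one listed feature.

ɥ, β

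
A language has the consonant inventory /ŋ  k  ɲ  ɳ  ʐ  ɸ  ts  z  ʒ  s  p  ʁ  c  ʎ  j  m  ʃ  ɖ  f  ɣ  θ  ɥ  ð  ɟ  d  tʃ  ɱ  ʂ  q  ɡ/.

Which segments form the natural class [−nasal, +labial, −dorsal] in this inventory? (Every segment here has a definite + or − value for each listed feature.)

Checking each segment against [−nasal], [+labial], [−dorsal]: /ɸ/ (voiceless bilabial fricative), /p/ (voiceless bilabial stop), /f/ (voiceless labiodental fricative) satisfy every feature; every other segment in the inventory fails at least one.

ɸ, p, f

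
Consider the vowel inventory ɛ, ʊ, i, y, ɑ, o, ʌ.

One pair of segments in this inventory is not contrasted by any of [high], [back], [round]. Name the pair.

ʌ, ɑ

/ʌ/ (mid back unrounded lax vowel) and /ɑ/ (low back unrounded vowel) are both [−high], [+back], [−round], so none of the listed features separates them. (They do differ in [low], which is not among the given features.) Every other pair in the inventory differs on at least one listed feature.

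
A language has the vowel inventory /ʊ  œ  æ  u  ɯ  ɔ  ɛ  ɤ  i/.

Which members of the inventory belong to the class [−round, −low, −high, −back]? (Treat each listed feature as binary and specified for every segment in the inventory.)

ɛ

Eliminate segments failing any feature: /ʊ, œ, u, ɔ/ are [+round]; /æ/ is [+low]; /ɯ, i/ are [+high]; /ɤ/ is [+back]. The remaining /ɛ/ satisfy [−round], [−low], [−high], [−back].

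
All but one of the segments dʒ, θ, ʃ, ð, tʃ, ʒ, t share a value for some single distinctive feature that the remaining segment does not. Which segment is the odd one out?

t

The remaining segments after removing /t/ share [+distributed]; /t/ (voiceless alveolar stop) is [−distributed]. For every other candidate removal, the leftover set fails to share any single feature value that the removed segment lacks.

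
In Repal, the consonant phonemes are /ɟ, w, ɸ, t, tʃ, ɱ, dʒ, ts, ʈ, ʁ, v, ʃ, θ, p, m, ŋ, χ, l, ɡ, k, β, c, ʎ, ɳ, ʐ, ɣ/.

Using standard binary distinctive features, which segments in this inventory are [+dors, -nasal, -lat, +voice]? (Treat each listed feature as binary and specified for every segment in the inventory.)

First, the [+dorsal] segments are /ɟ, w, ʁ, ŋ, χ, ɡ, k, c, ʎ, ɣ/.
Among these, [-nasal] gives /ɟ, w, ʁ, χ, ɡ, k, c, ʎ, ɣ/.
Among these, [-lateral] gives /ɟ, w, ʁ, χ, ɡ, k, c, ɣ/.
Within that set, [+voice] leaves /ɟ, w, ʁ, ɡ, ɣ/.

ɟ, w, ʁ, ɡ, ɣ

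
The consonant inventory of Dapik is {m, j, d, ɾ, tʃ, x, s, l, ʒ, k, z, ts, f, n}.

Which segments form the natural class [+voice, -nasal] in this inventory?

Checking each segment against [+voice], [-nasal]: /j/ (palatal glide), /d/ (voiced alveolar stop), /ɾ/ (alveolar tap), /l/ (alveolar lateral approximant), /ʒ/ (voiced postalveolar fricative), /z/ (voiced alveolar fricative) satisfy every feature; every other segment in the inventory fails at least one.

j, d, ɾ, l, ʒ, z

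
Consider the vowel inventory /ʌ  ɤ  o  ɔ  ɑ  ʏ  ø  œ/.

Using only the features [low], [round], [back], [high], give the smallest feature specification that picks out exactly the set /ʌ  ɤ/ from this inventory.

[-low, -round]

Every target segment is [-low], [-round]; each remaining inventory member fails at least one of these. Each conjunct is needed — [-round] alone would also admit /ɑ/; [-low] alone would also admit /o, ɔ, ʏ, ø, …/ — and no other single listed feature has exactly this extension, so two is the minimum.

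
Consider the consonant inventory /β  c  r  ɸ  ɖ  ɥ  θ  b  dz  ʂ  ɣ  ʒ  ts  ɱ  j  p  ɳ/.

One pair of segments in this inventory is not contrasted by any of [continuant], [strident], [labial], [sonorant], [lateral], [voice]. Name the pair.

r, j

Both /r/ and /j/ are [+continuant], [−strident], [−labial], [+sonorant], [−lateral], [+voice]. Since the list omits [dorsal] — which does distinguish the alveolar trill from the palatal glide — this pair collapses; all other pairs remain distinct.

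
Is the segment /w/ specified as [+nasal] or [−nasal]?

[−nasal]

As the labial-velar glide, /w/ is [−nasal].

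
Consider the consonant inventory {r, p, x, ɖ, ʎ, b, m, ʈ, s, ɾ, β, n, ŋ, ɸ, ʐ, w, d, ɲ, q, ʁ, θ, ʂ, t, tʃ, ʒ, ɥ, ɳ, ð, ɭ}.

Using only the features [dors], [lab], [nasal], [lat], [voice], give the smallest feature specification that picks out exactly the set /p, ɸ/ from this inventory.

[−voice, +lab]

/p, ɸ/ are all [−voice], [+labial], and no other segment in the inventory matches both values. Dropping any one of them over-generates: [+labial] alone would also admit /b, m, β, w, …/; [−voice] alone would also admit /x, ʈ, s, q, …/. No other single listed feature picks out exactly this set either, so fewer than two features will not do.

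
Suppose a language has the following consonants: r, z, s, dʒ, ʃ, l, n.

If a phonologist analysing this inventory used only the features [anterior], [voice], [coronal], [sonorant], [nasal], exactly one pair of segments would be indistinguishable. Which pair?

On the given features, /l/ and /r/ have an identical profile: [+anterior], [+voice], [+coronal], [+sonorant], [-nasal]. No other two segments in the inventory coincide on all 5 features. (They do differ in [lateral], which is not among the given features.)

l, r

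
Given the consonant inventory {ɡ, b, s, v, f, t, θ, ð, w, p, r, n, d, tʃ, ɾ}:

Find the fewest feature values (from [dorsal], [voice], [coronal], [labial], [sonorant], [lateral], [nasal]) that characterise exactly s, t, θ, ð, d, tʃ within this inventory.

/s, t, θ, ð, d, tʃ/ are all [−sonorant], [+coronal], and no other segment in the inventory matches both values. Dropping any one of them over-generates: [+coronal] alone would also admit /r, n, ɾ/; [−sonorant] alone would also admit /ɡ, b, v, f, …/. No other single listed feature picks out exactly this set either, so fewer than two features will not do.

[−sonorant, +coronal]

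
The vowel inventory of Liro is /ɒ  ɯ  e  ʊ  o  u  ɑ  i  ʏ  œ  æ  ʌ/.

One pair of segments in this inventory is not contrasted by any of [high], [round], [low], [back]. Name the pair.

Both /u/ and /ʊ/ are [+high], [+round], [−low], [+back]. Since the list omits [tense] — which does distinguish the high back rounded tense vowel from the high back rounded lax vowel — this pair collapses; all other pairs remain distinct.

u, ʊ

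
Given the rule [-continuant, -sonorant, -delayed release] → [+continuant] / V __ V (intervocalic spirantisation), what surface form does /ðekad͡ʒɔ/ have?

Only /k/ occurs between two vowels (/e/ __ /a/) and matches the structural description. It is a voiceless velar stop, so [-continuant, -sonorant, -delayed release] holds; changing it to [+continuant] with all other features held fixed yields /x/ (voiceless velar fricative). No other segment meets both the structural description and the environment, so the output is [ðexad͡ʒɔ].

[ðexad͡ʒɔ]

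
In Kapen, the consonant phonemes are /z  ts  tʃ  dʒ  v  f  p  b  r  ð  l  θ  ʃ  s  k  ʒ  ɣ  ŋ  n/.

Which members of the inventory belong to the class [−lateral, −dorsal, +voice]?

Eliminate segments failing any feature: /ts, tʃ, f, p, θ, ʃ, s/ are [−voice]; /l/ is [+lateral]; /k, ɣ, ŋ/ are [+dorsal]. The remaining /z, dʒ, v, b, r, ð, ʒ, n/ satisfy [−lateral], [−dorsal], [+voice].

z, dʒ, v, b, r, ð, ʒ, n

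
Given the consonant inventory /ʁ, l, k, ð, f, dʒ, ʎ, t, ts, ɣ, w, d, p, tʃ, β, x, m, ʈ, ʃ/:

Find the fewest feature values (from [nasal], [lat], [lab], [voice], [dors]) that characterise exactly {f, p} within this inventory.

[-voice, +lab]

/f, p/ are all [-voice], [+labial], and no other segment in the inventory matches both values. Dropping any one of them over-generates: [+labial] alone would also admit /w, β, m/; [-voice] alone would also admit /k, t, ts, tʃ, …/. No other single listed feature picks out exactly this set either, so fewer than two features will not do.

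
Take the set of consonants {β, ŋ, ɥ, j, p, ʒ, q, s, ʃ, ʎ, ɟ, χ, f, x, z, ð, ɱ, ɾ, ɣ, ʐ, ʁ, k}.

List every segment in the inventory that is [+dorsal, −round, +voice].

ŋ, j, ʎ, ɟ, ɣ, ʁ

First, the [+dorsal] segments are /ŋ, ɥ, j, q, ʎ, ɟ, χ, x, ɣ, ʁ, k/.
Within that set, [−round] gives /ŋ, j, q, ʎ, ɟ, χ, x, ɣ, ʁ, k/.
Of those, [+voice] leaves /ŋ, j, ʎ, ɟ, ɣ, ʁ/.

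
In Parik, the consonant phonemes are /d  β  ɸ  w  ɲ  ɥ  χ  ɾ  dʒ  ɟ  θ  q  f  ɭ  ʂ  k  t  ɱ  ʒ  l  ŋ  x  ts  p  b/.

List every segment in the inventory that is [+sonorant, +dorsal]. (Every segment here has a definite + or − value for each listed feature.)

w, ɲ, ɥ, ŋ

The [+sonorant] segments are /w, ɲ, ɥ, ɾ, ɭ, ɱ, l, ŋ/.
Within that set, [+dorsal] leaves /w, ɲ, ɥ, ŋ/.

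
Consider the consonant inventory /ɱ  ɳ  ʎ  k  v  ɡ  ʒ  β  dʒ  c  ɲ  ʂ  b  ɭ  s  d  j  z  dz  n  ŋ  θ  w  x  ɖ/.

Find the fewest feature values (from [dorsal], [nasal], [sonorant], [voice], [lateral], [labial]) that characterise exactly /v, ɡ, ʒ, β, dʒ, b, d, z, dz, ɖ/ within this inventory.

[−sonorant, +voice]

Every target segment is [−sonorant], [+voice]; each remaining inventory member fails at least one of these. Each conjunct is needed — [+voice] alone would also admit /ɱ, ɳ, ʎ, ɲ, …/; [−sonorant] alone would also admit /k, c, ʂ, s, …/ — and no other single listed feature has exactly this extension, so two is the minimum.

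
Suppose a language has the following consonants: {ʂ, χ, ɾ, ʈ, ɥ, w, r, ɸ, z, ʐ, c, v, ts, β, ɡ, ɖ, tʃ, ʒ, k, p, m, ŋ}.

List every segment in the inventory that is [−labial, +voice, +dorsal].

ɡ, ŋ

Eliminate segments failing any feature: /ʂ, χ, ʈ, c, ts, tʃ, k/ are [−voice]; /ɾ, r, z, ʐ, ɖ, ʒ/ are [−dorsal]; /ɥ, w, ɸ, v, β, p, m/ are [+labial]. The remaining /ɡ, ŋ/ satisfy [−labial], [+voice], [+dorsal].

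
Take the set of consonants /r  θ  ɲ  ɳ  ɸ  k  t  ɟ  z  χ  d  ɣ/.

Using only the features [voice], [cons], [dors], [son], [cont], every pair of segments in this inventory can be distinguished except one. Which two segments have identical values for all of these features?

On the given features, /ɸ/ and /θ/ have an identical profile: [−voice], [+consonantal], [−dorsal], [−sonorant], [+continuant]. No other two segments in the inventory coincide on all 5 features. (They do differ in [labial] and [coronal], which are not among the given features.)

ɸ, θ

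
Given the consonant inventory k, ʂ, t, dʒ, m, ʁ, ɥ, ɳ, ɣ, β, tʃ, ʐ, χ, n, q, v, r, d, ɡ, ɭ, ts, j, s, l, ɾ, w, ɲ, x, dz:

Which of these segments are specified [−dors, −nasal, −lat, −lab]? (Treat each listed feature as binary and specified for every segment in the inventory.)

ʂ, t, dʒ, tʃ, ʐ, r, d, ts, s, ɾ, dz

Checking each segment against [−dorsal], [−nasal], [−lateral], [−labial]: /ʂ/ (voiceless retroflex fricative), /t/ (voiceless alveolar stop), /dʒ/ (voiced postalveolar affricate), /tʃ/ (voiceless postalveolar affricate), /ʐ/ (voiced retroflex fricative), /r/ (alveolar trill), among others, satisfy every feature; every other segment in the inventory fails at least one.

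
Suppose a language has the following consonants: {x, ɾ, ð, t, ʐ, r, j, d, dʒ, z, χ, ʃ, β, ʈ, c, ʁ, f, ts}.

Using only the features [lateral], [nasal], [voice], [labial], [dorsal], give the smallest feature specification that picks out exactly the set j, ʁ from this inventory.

[+voice, +dorsal]

Every target segment is [+voice], [+dorsal]; each remaining inventory member fails at least one of these. Each conjunct is needed — [+dorsal] alone would also admit /x, χ, c/; [+voice] alone would also admit /ɾ, ð, ʐ, r, …/ — and no other single listed feature has exactly this extension, so two is the minimum.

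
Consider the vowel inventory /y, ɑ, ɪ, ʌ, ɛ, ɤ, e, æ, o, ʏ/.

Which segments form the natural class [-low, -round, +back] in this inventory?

First, the [-low] segments are /y, ɪ, ʌ, ɛ, ɤ, e, o, ʏ/.
Of those, [-round] gives /ɪ, ʌ, ɛ, ɤ, e/.
Among these, [+back] leaves /ʌ, ɤ/.

ʌ, ɤ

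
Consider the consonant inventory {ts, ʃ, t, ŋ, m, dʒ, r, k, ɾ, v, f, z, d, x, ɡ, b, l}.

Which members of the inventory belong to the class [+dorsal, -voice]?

Eliminate segments failing any feature: /ts, ʃ, t, m, dʒ, r, ɾ, v, f, z, d, b, l/ are [-dorsal]; /ŋ, ɡ/ are [+voice]. The remaining /k, x/ satisfy [+dorsal], [-voice].

k, x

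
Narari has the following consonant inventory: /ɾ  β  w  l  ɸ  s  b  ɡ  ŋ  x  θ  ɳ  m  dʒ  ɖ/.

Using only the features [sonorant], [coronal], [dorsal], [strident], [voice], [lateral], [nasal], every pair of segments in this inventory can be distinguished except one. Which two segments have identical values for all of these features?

b, β

On the given features, /b/ and /β/ have an identical profile: [-sonorant], [-coronal], [-dorsal], [-strident], [+voice], [-lateral], [-nasal]. No other two segments in the inventory coincide on all 7 features. (They do differ in [continuant], which is not among the given features.)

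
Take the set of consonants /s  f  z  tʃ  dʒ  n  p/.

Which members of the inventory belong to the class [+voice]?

z, dʒ, n

The [+voice] segments here are /z, dʒ, n/; the remaining /s, f, tʃ, p/ are [−voice].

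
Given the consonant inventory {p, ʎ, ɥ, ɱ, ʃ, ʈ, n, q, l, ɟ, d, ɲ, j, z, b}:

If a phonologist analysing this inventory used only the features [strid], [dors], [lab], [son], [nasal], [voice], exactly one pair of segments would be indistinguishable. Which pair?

j, ʎ

On the given features, /j/ and /ʎ/ have an identical profile: [-strident], [+dorsal], [-labial], [+sonorant], [-nasal], [+voice]. No other two segments in the inventory coincide on all 6 features. (They do differ in [lateral], which is not among the given features.)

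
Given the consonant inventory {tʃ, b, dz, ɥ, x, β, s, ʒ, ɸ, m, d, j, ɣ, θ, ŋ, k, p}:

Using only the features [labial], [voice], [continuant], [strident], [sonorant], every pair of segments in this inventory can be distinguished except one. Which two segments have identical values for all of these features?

On the given features, /x/ and /θ/ have an identical profile: [-labial], [-voice], [+continuant], [-strident], [-sonorant]. No other two segments in the inventory coincide on all 5 features. (They do differ in [coronal] and [dorsal], which are not among the given features.)

x, θ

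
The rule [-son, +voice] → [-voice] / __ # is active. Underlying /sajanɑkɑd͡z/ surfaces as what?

[sajanɑkɑt͡s]

/d͡z/ satisfies [-son, +voice] and sits in __ #. The [-voice] counterpart of the voiced alveolar affricate is /t͡s/. Other segments in /sajanɑkɑd͡z/ either fail the structural description or are not in the environment, so the surface form is [sajanɑkɑt͡s].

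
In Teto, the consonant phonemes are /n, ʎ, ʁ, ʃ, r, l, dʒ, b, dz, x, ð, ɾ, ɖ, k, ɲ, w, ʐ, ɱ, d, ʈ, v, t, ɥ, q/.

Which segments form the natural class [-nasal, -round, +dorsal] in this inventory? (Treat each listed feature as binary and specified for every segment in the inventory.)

Eliminate segments failing any feature: /n, ɲ, ɱ/ are [+nasal]; /ʃ, r, l, dʒ, b, dz, ð, ɾ, ɖ, ʐ, d, ʈ, v, t/ are [-dorsal]; /w, ɥ/ are [+round]. The remaining /ʎ, ʁ, x, k, q/ satisfy [-nasal], [-round], [+dorsal].

ʎ, ʁ, x, k, q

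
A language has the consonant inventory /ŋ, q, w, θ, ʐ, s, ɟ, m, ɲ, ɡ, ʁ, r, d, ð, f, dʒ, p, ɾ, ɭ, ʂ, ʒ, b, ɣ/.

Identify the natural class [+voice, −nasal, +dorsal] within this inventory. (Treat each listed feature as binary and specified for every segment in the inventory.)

w, ɟ, ɡ, ʁ, ɣ

First, the [+voice] segments are /ŋ, w, ʐ, ɟ, m, ɲ, ɡ, ʁ, r, d, ð, dʒ, ɾ, ɭ, ʒ, b, ɣ/.
Among these, [−nasal] gives /w, ʐ, ɟ, ɡ, ʁ, r, d, ð, dʒ, ɾ, ɭ, ʒ, b, ɣ/.
Within that set, [+dorsal] leaves /w, ɟ, ɡ, ʁ, ɣ/.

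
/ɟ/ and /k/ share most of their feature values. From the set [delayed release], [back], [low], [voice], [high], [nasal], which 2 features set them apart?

[voice], [back]

/ɟ/ (voiced palatal stop) and /k/ (voiceless velar stop) agree on [-delayed release], [-low], [+high], [-nasal]. They differ on [voice] (/ɟ/ [+], /k/ [-]), [back] (/ɟ/ [-], /k/ [+]).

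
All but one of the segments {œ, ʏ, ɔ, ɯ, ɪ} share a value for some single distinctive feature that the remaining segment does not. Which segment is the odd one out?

ɯ

The remaining segments after removing /ɯ/ share [−tense]; /ɯ/ (high back unrounded vowel) is [+tense]. For every other candidate removal, the leftover set fails to share any single feature value that the removed segment lacks.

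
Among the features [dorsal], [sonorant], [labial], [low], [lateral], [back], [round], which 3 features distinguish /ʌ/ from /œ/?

[labial], [round], [back]

/ʌ/ is the mid back unrounded lax vowel and /œ/ is the mid front rounded lax vowel. Both are [+dorsal], [+sonorant], [−low], [−lateral]. /ʌ/ is [−labial] while /œ/ is [+labial]; /ʌ/ is [−round] while /œ/ is [+round]; /ʌ/ is [+back] while /œ/ is [−back], so the distinguishing features are [labial], [round], [back].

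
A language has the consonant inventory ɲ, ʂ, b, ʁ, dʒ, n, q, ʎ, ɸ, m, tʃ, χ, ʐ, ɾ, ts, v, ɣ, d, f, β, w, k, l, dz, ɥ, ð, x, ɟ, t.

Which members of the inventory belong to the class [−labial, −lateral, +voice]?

ɲ, ʁ, dʒ, n, ʐ, ɾ, ɣ, d, dz, ð, ɟ

Among the inventory, the [−labial] segments are /ɲ, ʂ, ʁ, dʒ, n, q, ʎ, tʃ, χ, ʐ, ɾ, ts, ɣ, d, k, l, dz, ð, x, ɟ, t/.
Within that set, [−lateral] gives /ɲ, ʂ, ʁ, dʒ, n, q, tʃ, χ, ʐ, ɾ, ts, ɣ, d, k, dz, ð, x, ɟ, t/.
Among these, [+voice] leaves /ɲ, ʁ, dʒ, n, ʐ, ɾ, ɣ, d, dz, ð, ɟ/.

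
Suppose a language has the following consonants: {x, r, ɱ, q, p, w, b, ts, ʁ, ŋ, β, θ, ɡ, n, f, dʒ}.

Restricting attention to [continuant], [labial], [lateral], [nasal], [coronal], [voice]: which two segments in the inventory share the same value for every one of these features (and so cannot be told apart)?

Both /w/ and /β/ are [+continuant], [+labial], [-lateral], [-nasal], [-coronal], [+voice]. Since the list omits [sonorant], [round] and [dorsal] — which do distinguish the labial-velar glide from the voiced bilabial fricative — this pair collapses; all other pairs remain distinct.

w, β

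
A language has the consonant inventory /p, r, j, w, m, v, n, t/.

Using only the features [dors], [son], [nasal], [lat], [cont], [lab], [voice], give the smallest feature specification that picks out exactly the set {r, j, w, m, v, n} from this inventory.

[+voice]

/r, j, w, m, v, n/ are exactly the [+voice] segments in the inventory, so a single feature suffices.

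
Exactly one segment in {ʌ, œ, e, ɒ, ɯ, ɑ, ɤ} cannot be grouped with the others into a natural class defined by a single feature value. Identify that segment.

/e, œ, ʌ, ɒ, ɑ, ɤ/ are all [−high], but /ɯ/ (high back unrounded vowel) is [+high]. No other single segment can be removed to leave a set sharing one feature value that the removed segment lacks, so /ɯ/ is the odd one out.

ɯ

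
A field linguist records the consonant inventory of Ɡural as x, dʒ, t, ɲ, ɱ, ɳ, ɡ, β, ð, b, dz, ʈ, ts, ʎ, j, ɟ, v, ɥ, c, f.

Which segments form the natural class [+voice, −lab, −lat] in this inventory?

Among the inventory, the [+voice] segments are /dʒ, ɲ, ɱ, ɳ, ɡ, β, ð, b, dz, ʎ, j, ɟ, v, ɥ/.
Within that set, [−labial] gives /dʒ, ɲ, ɳ, ɡ, ð, dz, ʎ, j, ɟ/.
Of those, [−lateral] leaves /dʒ, ɲ, ɳ, ɡ, ð, dz, j, ɟ/.

dʒ, ɲ, ɳ, ɡ, ð, dz, j, ɟ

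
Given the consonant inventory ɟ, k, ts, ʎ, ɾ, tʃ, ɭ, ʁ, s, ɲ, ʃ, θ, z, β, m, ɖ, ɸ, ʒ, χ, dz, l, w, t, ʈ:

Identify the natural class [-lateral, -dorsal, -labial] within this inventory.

ts, ɾ, tʃ, s, ʃ, θ, z, ɖ, ʒ, dz, t, ʈ

Eliminate segments failing any feature: /ɟ, k, ʁ, ɲ, χ, w/ are [+dorsal]; /ʎ, ɭ, l/ are [+lateral]; /β, m, ɸ/ are [+labial]. The remaining /ts, ɾ, tʃ, s, ʃ, θ, z, ɖ, ʒ, dz, t, ʈ/ satisfy [-lateral], [-dorsal], [-labial].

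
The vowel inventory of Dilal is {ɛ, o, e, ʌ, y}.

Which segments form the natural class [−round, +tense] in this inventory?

The [−round] segments are /ɛ, e, ʌ/.
Within that set, [+tense] leaves /e/.

e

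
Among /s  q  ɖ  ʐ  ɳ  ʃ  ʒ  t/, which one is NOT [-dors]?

q

/q/ is the voiceless uvular stop, which is [+dorsal]; the rest — /ɖ, ʐ, t, ɳ, ʃ, ʒ, s/ — are [-dorsal].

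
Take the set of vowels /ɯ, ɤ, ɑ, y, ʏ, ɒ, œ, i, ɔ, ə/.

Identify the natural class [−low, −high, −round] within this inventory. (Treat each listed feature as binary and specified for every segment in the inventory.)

ɤ, ə

Eliminate segments failing any feature: /ɯ, y, ʏ, i/ are [+high]; /ɑ, ɒ/ are [+low]; /œ, ɔ/ are [+round]. The remaining /ɤ, ə/ satisfy [−low], [−high], [−round].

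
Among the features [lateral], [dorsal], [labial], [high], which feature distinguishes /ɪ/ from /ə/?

[high]

The two segments share [-lateral], [+dorsal], [-labial]. The only feature from the list on which they differ: /ɪ/ is [+high] while /ə/ is [-high].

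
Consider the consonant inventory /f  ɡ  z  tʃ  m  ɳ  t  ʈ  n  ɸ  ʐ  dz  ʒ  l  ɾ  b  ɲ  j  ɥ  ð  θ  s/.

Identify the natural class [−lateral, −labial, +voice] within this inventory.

Eliminate segments failing any feature: /f, m, ɸ, b, ɥ/ are [+labial]; /tʃ, t, ʈ, θ, s/ are [−voice]; /l/ is [+lateral]. The remaining /ɡ, z, ɳ, n, ʐ, dz, ʒ, ɾ, ɲ, j, ð/ satisfy [−lateral], [−labial], [+voice].

ɡ, z, ɳ, n, ʐ, dz, ʒ, ɾ, ɲ, j, ð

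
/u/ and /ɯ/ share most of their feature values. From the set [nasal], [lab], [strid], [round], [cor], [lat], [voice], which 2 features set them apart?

The two segments share [-nasal], [-strident], [-coronal], [-lateral], [+voice]. The only features from the list on which they differ: /u/ is [+labial] while /ɯ/ is [-labial]; /u/ is [+round] while /ɯ/ is [-round].

[labial], [round]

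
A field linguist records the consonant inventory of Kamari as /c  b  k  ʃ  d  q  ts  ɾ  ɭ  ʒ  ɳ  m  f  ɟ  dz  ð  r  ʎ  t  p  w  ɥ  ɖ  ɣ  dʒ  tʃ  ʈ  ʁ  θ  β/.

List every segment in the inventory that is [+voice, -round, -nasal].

b, d, ɾ, ɭ, ʒ, ɟ, dz, ð, r, ʎ, ɖ, ɣ, dʒ, ʁ, β

Eliminate segments failing any feature: /c, k, ʃ, q, ts, f, t, p, tʃ, ʈ, θ/ are [-voice]; /ɳ, m/ are [+nasal]; /w, ɥ/ are [+round]. The remaining /b, d, ɾ, ɭ, ʒ, ɟ, dz, ð, r, ʎ, ɖ, ɣ, dʒ, ʁ, β/ satisfy [+voice], [-round], [-nasal].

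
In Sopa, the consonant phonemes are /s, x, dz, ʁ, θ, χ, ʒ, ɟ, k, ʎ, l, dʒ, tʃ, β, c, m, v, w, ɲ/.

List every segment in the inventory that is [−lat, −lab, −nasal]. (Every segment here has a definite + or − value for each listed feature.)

Checking each segment against [−lateral], [−labial], [−nasal]: /s/ (voiceless alveolar fricative), /x/ (voiceless velar fricative), /dz/ (voiced alveolar affricate), /ʁ/ (voiced uvular fricative), /θ/ (voiceless dental fricative), /χ/ (voiceless uvular fricative), among others, satisfy every feature; every other segment in the inventory fails at least one.

s, x, dz, ʁ, θ, χ, ʒ, ɟ, k, dʒ, tʃ, c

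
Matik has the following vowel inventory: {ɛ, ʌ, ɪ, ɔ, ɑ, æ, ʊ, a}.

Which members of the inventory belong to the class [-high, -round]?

ɛ, ʌ, ɑ, æ, a

Checking each segment against [-high], [-round]: /ɛ/ (mid front unrounded lax vowel), /ʌ/ (mid back unrounded lax vowel), /ɑ/ (low back unrounded vowel), /æ/ (low front unrounded vowel), /a/ (low unrounded vowel) satisfy every feature; every other segment in the inventory fails at least one.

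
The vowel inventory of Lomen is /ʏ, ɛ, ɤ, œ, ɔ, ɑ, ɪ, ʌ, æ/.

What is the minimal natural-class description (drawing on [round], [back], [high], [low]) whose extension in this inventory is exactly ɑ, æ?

[+low]

Every target segment is [+low] and no other inventory member is, so one feature is enough.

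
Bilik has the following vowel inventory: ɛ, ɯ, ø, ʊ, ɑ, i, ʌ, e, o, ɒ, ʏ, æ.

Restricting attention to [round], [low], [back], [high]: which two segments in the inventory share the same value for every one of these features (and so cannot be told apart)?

e, ɛ

/e/ (mid front unrounded tense vowel) and /ɛ/ (mid front unrounded lax vowel) are both [−round], [−low], [−back], [−high], so none of the listed features separates them. (They do differ in [tense], which is not among the given features.) Every other pair in the inventory differs on at least one listed feature.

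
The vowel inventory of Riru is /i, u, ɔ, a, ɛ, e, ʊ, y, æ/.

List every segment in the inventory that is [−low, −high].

ɔ, ɛ, e

First, the [−low] segments are /i, u, ɔ, ɛ, e, ʊ, y/.
Intersecting with [−high] leaves /ɔ, ɛ, e/.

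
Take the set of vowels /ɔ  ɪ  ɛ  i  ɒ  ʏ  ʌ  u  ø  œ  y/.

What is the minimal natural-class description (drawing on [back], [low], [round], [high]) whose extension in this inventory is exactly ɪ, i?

The class [+high], [−round] has exactly /ɪ, i/ as its extension in this inventory. No smaller conjunction from the listed features achieves this: [−round] alone would also admit /ɛ, ʌ/; [+high] alone would also admit /ʏ, u, y/; and checking the remaining single features turns up none with this extension.

[+high, −round]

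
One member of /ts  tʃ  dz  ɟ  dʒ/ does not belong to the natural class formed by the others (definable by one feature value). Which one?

ɟ

/ts, tʃ, dʒ, dz/ are all [+delayed release], but /ɟ/ (voiced palatal stop) is [-delayed release]. No other single segment can be removed to leave a set sharing one feature value that the removed segment lacks, so /ɟ/ is the odd one out.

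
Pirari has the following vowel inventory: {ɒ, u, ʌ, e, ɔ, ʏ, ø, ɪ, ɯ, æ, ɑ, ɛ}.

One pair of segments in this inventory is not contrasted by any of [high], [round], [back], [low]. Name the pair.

e, ɛ

On the given features, /e/ and /ɛ/ have an identical profile: [−high], [−round], [−back], [−low]. No other two segments in the inventory coincide on all 4 features. (They do differ in [tense], which is not among the given features.)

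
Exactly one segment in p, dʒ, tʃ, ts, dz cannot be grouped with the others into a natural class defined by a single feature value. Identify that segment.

[delayed release] (equivalently [strident], [labial], [coronal]) groups all but one: /tʃ, dz, ts, dʒ/ share [+delayed release] while /p/ (voiceless bilabial stop) alone is [−delayed release]. Removing any other segment would not leave a single-feature class that excludes it.

p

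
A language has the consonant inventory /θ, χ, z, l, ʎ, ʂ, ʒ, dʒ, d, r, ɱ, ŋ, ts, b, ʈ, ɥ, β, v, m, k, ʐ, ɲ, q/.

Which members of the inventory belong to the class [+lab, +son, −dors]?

ɱ, m

First, the [+labial] segments are /ɱ, b, ɥ, β, v, m/.
Then [+sonorant] gives /ɱ, ɥ, m/.
Intersecting with [−dorsal] leaves /ɱ, m/.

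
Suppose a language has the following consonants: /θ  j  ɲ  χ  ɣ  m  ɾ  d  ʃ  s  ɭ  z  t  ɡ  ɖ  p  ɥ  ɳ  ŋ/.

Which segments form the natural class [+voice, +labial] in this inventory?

m, ɥ

Checking each segment against [+voice], [+labial]: /m/ (bilabial nasal), /ɥ/ (labial-palatal glide) satisfy every feature; every other segment in the inventory fails at least one.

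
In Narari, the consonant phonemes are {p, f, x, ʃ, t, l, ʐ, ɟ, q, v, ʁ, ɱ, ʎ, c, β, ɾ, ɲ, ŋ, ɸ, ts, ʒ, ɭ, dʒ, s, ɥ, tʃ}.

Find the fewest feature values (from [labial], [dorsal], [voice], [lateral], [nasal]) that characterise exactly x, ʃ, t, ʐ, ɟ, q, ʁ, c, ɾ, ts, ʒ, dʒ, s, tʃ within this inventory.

The class [-nasal], [-lateral], [-labial] has exactly /x, ʃ, t, ʐ, ɟ, q, ʁ, c, ɾ, ts, ʒ, dʒ, s, tʃ/ as its extension in this inventory. No smaller conjunction from the listed features achieves this: [-lateral, -labial] alone would also admit /ɲ, ŋ/; [-nasal, -labial] alone would also admit /l, ʎ, ɭ/; [-nasal, -lateral] alone would also admit /p, f, v, β, …/; and checking the remaining two-feature bundles turns up none with this extension.

[-nasal, -lateral, -labial]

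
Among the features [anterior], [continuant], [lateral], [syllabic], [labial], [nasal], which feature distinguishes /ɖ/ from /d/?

The two segments share [−continuant], [−lateral], [−syllabic], [−labial], [−nasal]. The only feature from the list on which they differ: /ɖ/ is [−anterior] while /d/ is [+anterior].

[anterior]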